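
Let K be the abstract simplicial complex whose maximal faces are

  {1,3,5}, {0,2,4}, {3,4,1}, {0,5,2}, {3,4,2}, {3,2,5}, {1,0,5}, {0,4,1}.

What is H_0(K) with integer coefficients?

H_0 = Z.

We work with the vertex ordering 0 < 1 < 2 < 3 < 4 < 5. The simplices of K, each written with vertices in increasing order, are:

  0-simplices (6): [0], [1], [2], [3], [4], [5]
  1-simplices (12): [0,1], [0,2], [0,4], [0,5], [1,3], [1,4], [1,5], [2,3], [2,4], [2,5], [3,4], [3,5]
  2-simplices (8): [0,1,4], [0,1,5], [0,2,4], [0,2,5], [1,3,4], [1,3,5], [2,3,4], [2,3,5]

Hence C_0 ≅ Z^6, C_1 ≅ Z^12, C_2 ≅ Z^8.

The boundary map ∂_1: C_1 → C_0 sends each edge [p,q] (with p < q) to q − p. For instance
  ∂[0,2] = [2] − [0].
The 6×12 boundary matrix has rank 5 and Smith normal form diag(1,1,1,1,1).

∂_2: C_2 → C_1 acts by ∂[p,q,r] = [q,r] − [p,r] + [p,q]. For instance
  ∂[0,2,5] = [2,5] − [0,5] + [0,2],
  ∂[2,3,5] = [3,5] − [2,5] + [2,3].
The 12×8 boundary matrix has rank 7 and Smith normal form diag(1,1,1,1,1,1,1).

Reading off H_k = ker ∂_k / im ∂_{k+1}:

  H_0: rank C_0 − rank ∂_1 = 6 − 5 = 1, and the invariant factors of ∂_1 are all 1, so H_0 = Z.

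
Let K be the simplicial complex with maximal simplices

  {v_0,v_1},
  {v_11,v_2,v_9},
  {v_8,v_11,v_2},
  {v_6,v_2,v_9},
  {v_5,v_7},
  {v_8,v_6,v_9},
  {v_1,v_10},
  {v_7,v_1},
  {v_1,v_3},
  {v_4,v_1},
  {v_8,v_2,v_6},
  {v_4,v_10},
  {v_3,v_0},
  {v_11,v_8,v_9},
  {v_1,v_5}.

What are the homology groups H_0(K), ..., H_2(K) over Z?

H_0 ≅ Z^2,  H_1 ≅ Z^3,  H_2 ≅ Z.

Order the vertices as v_0 < v_1 < v_2 < v_3 < v_4 < v_5 < v_6 < v_7 < v_8 < v_9 < v_10 < v_11. Listing each simplex with vertices in this order, K has dimension 2 with simplices:

  0-simplices (12): [v_0], [v_1], [v_2], [v_3], [v_4], [v_5], [v_6], [v_7], [v_8], [v_9], [v_10], [v_11]
  1-simplices (18): (18 of them)
  2-simplices (6): [v_2,v_6,v_8], [v_2,v_6,v_9], [v_2,v_8,v_11], [v_2,v_9,v_11], [v_6,v_8,v_9], [v_8,v_9,v_11]

Hence C_0 ≅ Z^12, C_1 ≅ Z^18, C_2 ≅ Z^6.

Boundary ∂_1: C_1 → C_0 maps an edge to its endpoints' difference, ∂[p,q] = q − p. For instance
  ∂[v_8,v_11] = [v_11] − [v_8].
This gives a 12×18 integer matrix of rank 10; reducing to Smith normal form yields diagonal entries (1,1,1,1,1,1,1,1,1,1).

Boundary ∂_2: C_2 → C_1 maps a triangle to the signed sum of its edges. For instance
  ∂[v_2,v_9,v_11] = [v_9,v_11] − [v_2,v_11] + [v_2,v_9],
  ∂[v_8,v_9,v_11] = [v_9,v_11] − [v_8,v_11] + [v_8,v_9].
The resulting 18×6 matrix has rank 5, and its Smith normal form has invariant factors (1,1,1,1,1).

From H_k ≅ ker(∂_k) / im(∂_{k+1}) we obtain:

  H_0: rank C_0 − rank ∂_1 = 12 − 10 = 2, and the invariant factors of ∂_1 are all 1, so H_0 ≅ Z^2.
  H_1: rank ker ∂_1 − rank ∂_2 = (18 − 10) − 5 = 3, and the invariant factors of ∂_2 are all 1, so H_1 ≅ Z^3.
  H_2: rank ker ∂_2 − rank ∂_3 = (6 − 5) − 0 = 1, and there is no ∂_3, so H_2 ≅ Z.

As a check, the Euler characteristic is 12 − 18 + 6 = 0, which agrees with 2 − 3 + 1 = 0.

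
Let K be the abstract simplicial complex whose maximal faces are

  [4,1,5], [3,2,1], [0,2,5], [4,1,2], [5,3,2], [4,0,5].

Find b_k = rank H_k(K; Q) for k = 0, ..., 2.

b_0 = 1, b_1 = 1, b_2 = 0.

Order the vertices as 0 < 1 < 2 < 3 < 4 < 5. Listing each simplex with vertices in this order, K has dimension 2 with simplices:

  0-simplices (6): [0], [1], [2], [3], [4], [5]
  1-simplices (12): [0,2], [0,4], [0,5], [1,2], [1,3], [1,4], [1,5], [2,3], [2,4], [2,5], [3,5], [4,5]
  2-simplices (6): [0,2,5], [0,4,5], [1,2,3], [1,2,4], [1,4,5], [2,3,5]

giving chain groups C_0 ≅ Z^6, C_1 ≅ Z^12, C_2 ≅ Z^6.

Boundary ∂_1: C_1 → C_0 sends each edge [p,q] (with p < q) to q − p.
This gives a 6×12 integer matrix of rank 5; reducing to Smith normal form yields diagonal entries (1,1,1,1,1).

Boundary ∂_2: C_2 → C_1 acts by ∂[p,q,r] = [q,r] − [p,r] + [p,q]. For instance
  ∂[1,2,4] = [2,4] − [1,4] + [1,2],
  ∂[0,2,5] = [2,5] − [0,5] + [0,2].
This gives a 12×6 integer matrix of rank 6; reducing to Smith normal form yields diagonal entries (1,1,1,1,1,1).

From H_k ≅ ker(∂_k) / im(∂_{k+1}) we obtain:

  H_0: rank C_0 − rank ∂_1 = 6 − 5 = 1, and the invariant factors of ∂_1 are all 1, so H_0 = Z.
  H_1: rank ker ∂_1 − rank ∂_2 = (12 − 5) − 6 = 1, and the invariant factors of ∂_2 are all 1, so H_1 = Z.
  H_2: rank ker ∂_2 − rank ∂_3 = (6 − 6) − 0 = 0, and there is no ∂_3, so H_2 = 0.

As a check, the Euler characteristic is 6 − 12 + 6 = 0, which agrees with 1 − 1 + 0 = 0.

Hence the Betti numbers are b_0 = 1, b_1 = 1, b_2 = 0.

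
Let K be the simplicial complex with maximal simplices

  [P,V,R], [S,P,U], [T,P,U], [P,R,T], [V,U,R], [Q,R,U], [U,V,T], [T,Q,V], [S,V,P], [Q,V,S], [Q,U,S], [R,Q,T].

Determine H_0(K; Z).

Fix the vertex order P < Q < R < S < T < U < V and write every simplex with vertices in increasing order. Then dim K = 2 and the simplices of K are:

  0-simplices (7): P, Q, R, S, T, U, V
  1-simplices (18): PR, PS, PT, PU, PV, QR, QS, QT, QU, QV, RT, RU, RV, SU, SV, TU, TV, UV
  2-simplices (12): PRT, PRV, PSU, PSV, PTU, QRT, QRU, QSU, QSV, QTV, RUV, TUV

so the chain groups are C_0 ≅ Z^7, C_1 ≅ Z^18, C_2 ≅ Z^12.

Boundary ∂_1: C_1 → C_0 sends each edge [p,q] (with p < q) to q − p.
The 7×18 boundary matrix has rank 6 and Smith normal form diag(1,1,1,1,1,1).

The boundary map ∂_2: C_2 → C_1 maps a triangle to the signed sum of its edges. For instance
  ∂PRT = RT − PT + PR,
  ∂RUV = UV − RV + RU.
As a 18×12 matrix over Z this has rank 12, with invariant factors (1,1,1,1,1,1,1,1,1,1,1,2).

From H_k ≅ ker(∂_k) / im(∂_{k+1}) we obtain:

  H_0: rank C_0 − rank ∂_1 = 7 − 6 = 1, and the invariant factors of ∂_1 are all 1, so H_0 = Z.

(K is a triangulation of the real projective plane RP^2.)

H_0 ≅ Z.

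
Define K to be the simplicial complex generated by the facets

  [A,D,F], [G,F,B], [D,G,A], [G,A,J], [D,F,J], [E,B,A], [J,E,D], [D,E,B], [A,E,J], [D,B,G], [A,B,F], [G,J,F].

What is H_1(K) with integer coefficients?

H_1 ≅ Z/2.

Take the total order A < B < D < E < F < G < J on the vertex set. Then K (dimension 2) consists of the simplices:

  0-simplices (7): A, B, D, E, F, G, J
  1-simplices (18): AB, AD, AE, AF, AG, AJ, BD, BE, BF, BG, DE, DF, DG, DJ, EJ, FG, FJ, GJ
  2-simplices (12): ABE, ABF, ADF, ADG, AEJ, AGJ, BDE, BDG, BFG, DEJ, DFJ, FGJ

so the chain groups are C_0 ≅ Z^7, C_1 ≅ Z^18, C_2 ≅ Z^12.

The boundary map ∂_1: C_1 → C_0 is given by ∂[p,q] = [q] − [p].
The 7×18 boundary matrix has rank 6 and Smith normal form diag(1,1,1,1,1,1).

The boundary map ∂_2: C_2 → C_1 acts by ∂[p,q,r] = [q,r] − [p,r] + [p,q]. For instance
  ∂ABE = BE − AE + AB,
  ∂FGJ = GJ − FJ + FG.
The resulting 18×12 matrix has rank 12, and its Smith normal form has invariant factors (1,1,1,1,1,1,1,1,1,1,1,2).

Now H_k = ker ∂_k / im ∂_{k+1}, so:

  H_1: rank ker ∂_1 − rank ∂_2 = (18 − 6) − 12 = 0, and ∂_2 has invariant factor 2 > 1, so H_1 = Z/2.

(K is a triangulation of the real projective plane RP^2.)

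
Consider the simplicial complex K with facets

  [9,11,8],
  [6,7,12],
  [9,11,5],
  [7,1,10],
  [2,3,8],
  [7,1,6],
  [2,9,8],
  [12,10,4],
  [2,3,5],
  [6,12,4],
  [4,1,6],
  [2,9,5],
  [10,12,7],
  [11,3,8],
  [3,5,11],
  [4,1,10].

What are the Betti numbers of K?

Take the total order 1 < 2 < 3 < 4 < 5 < 6 < 7 < 8 < 9 < 10 < 11 < 12 on the vertex set. Then K (dimension 2) consists of the simplices:

  0-simplices (12): [1], [2], [3], [4], [5], [6], [7], [8], [9], [10], [11], [12]
  1-simplices (24): (24 of them)
  2-simplices (16): [1,4,6], [1,4,10], [1,6,7], [1,7,10], [2,3,5], [2,3,8], [2,5,9], [2,8,9], [3,5,11], [3,8,11], [4,6,12], [4,10,12], [5,9,11], [6,7,12], [7,10,12], [8,9,11]

Hence C_0 ≅ Z^12, C_1 ≅ Z^24, C_2 ≅ Z^16.

Boundary ∂_1: C_1 → C_0 sends each edge [p,q] (with p < q) to q − p. For instance
  ∂[2,3] = [3] − [2].
As a 12×24 matrix over Z this has rank 10, with invariant factors (1,1,1,1,1,1,1,1,1,1).

Boundary ∂_2: C_2 → C_1 maps a triangle to the signed sum of its edges. For instance
  ∂[5,9,11] = [9,11] − [5,11] + [5,9],
  ∂[2,3,5] = [3,5] − [2,5] + [2,3].
The resulting 24×16 matrix has rank 14, and its Smith normal form has invariant factors (1,1,1,1,1,1,1,1,1,1,1,1,1,1).

Reading off H_k = ker ∂_k / im ∂_{k+1}:

  H_0: rank C_0 − rank ∂_1 = 12 − 10 = 2, and the invariant factors of ∂_1 are all 1, so H_0 = Z^2.
  H_1: rank ker ∂_1 − rank ∂_2 = (24 − 10) − 14 = 0, and the invariant factors of ∂_2 are all 1, so H_1 = 0.
  H_2: rank ker ∂_2 − rank ∂_3 = (16 − 14) − 0 = 2, and there is no ∂_3, so H_2 = Z^2.

Hence the Betti numbers are b_0 = 2, b_1 = 0, b_2 = 2.

b_0 = 2, b_1 = 0, b_2 = 2.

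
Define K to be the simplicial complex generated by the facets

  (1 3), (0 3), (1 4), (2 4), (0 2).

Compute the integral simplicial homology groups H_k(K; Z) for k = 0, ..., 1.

H_0 ≅ Z,  H_1 ≅ Z.

We work with the vertex ordering 0 < 1 < 2 < 3 < 4. The simplices of K, each written with vertices in increasing order, are:

  0-simplices (5): [0], [1], [2], [3], [4]
  1-simplices (5): [0,2], [0,3], [1,3], [1,4], [2,4]

giving chain groups C_0 ≅ Z^5, C_1 ≅ Z^5.

Boundary ∂_1: C_1 → C_0 sends each edge [p,q] (with p < q) to q − p. For instance
  ∂[0,3] = [3] − [0].
This gives a 5×5 integer matrix of rank 4; reducing to Smith normal form yields diagonal entries (1,1,1,1).

Now H_k = ker ∂_k / im ∂_{k+1}, so:

  H_0: rank C_0 − rank ∂_1 = 5 − 4 = 1, and the invariant factors of ∂_1 are all 1, so H_0 = Z.
  H_1: rank ker ∂_1 − rank ∂_2 = (5 − 4) − 0 = 1, and there is no ∂_2, so H_1 = Z.

As a check, the Euler characteristic is 5 − 5 = 0, which agrees with 1 − 1 = 0.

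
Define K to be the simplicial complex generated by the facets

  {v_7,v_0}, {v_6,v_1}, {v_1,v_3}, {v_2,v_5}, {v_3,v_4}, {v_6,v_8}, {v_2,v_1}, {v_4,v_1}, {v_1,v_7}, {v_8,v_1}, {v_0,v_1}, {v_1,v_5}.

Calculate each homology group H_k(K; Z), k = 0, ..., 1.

Take the total order v_0 < v_1 < v_2 < v_3 < v_4 < v_5 < v_6 < v_7 < v_8 on the vertex set. Then K (dimension 1) consists of the simplices:

  0-simplices (9): [v_0], [v_1], [v_2], [v_3], [v_4], [v_5], [v_6], [v_7], [v_8]
  1-simplices (12): [v_0,v_1], [v_0,v_7], [v_1,v_2], [v_1,v_3], [v_1,v_4], [v_1,v_5], [v_1,v_6], [v_1,v_7], [v_1,v_8], [v_2,v_5], [v_3,v_4], [v_6,v_8]

Hence C_0 ≅ Z^9, C_1 ≅ Z^12.

The boundary map ∂_1: C_1 → C_0 is given by ∂[p,q] = [q] − [p].
The 9×12 boundary matrix has rank 8 and Smith normal form diag(1,1,1,1,1,1,1,1).

From H_k ≅ ker(∂_k) / im(∂_{k+1}) we obtain:

  H_0: rank C_0 − rank ∂_1 = 9 − 8 = 1, and the invariant factors of ∂_1 are all 1, so H_0 ≅ Z.
  H_1: rank ker ∂_1 − rank ∂_2 = (12 − 8) − 0 = 4, and there is no ∂_2, so H_1 ≅ Z^4.

H_0 = Z,  H_1 = Z^4.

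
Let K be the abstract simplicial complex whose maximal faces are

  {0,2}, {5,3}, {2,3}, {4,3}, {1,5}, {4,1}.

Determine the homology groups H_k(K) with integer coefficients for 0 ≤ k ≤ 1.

Take the total order 0 < 1 < 2 < 3 < 4 < 5 on the vertex set. Then K (dimension 1) consists of the simplices:

  0-simplices (6): [0], [1], [2], [3], [4], [5]
  1-simplices (6): [0,2], [1,4], [1,5], [2,3], [3,4], [3,5]

Hence C_0 ≅ Z^6, C_1 ≅ Z^6.

The boundary map ∂_1: C_1 → C_0 sends each edge [p,q] (with p < q) to q − p. For instance
  ∂[1,5] = [5] − [1].
As a 6×6 matrix over Z this has rank 5, with invariant factors (1,1,1,1,1).

From H_k ≅ ker(∂_k) / im(∂_{k+1}) we obtain:

  H_0: rank C_0 − rank ∂_1 = 6 − 5 = 1, and the invariant factors of ∂_1 are all 1, so H_0 ≅ Z.
  H_1: rank ker ∂_1 − rank ∂_2 = (6 − 5) − 0 = 1, and there is no ∂_2, so H_1 ≅ Z.

H_0 = Z,  H_1 = Z.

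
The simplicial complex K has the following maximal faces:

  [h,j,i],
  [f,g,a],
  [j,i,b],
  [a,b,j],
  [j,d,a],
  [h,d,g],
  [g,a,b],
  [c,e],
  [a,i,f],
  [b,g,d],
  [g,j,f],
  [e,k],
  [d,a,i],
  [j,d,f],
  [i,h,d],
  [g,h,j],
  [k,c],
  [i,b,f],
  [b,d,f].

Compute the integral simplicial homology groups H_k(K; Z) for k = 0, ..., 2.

Fix the vertex order a < b < c < d < e < f < g < h < i < j < k and write every simplex with vertices in increasing order. Then dim K = 2 and the simplices of K are:

  0-simplices (11): a, b, c, d, e, f, g, h, i, j, k
  1-simplices (27): ab, ad, af, ag, ai, aj, bd, bf, bg, bi, bj, ce, ck, df, dg, dh, di, dj, ek, fg, fi, fj, gh, gj, hi, hj, ij
  2-simplices (16): abg, abj, adi, adj, afg, afi, bdf, bdg, bfi, bij, dfj, dgh, dhi, fgj, ghj, hij

giving chain groups C_0 ≅ Z^11, C_1 ≅ Z^27, C_2 ≅ Z^16.

The boundary map ∂_1: C_1 → C_0 sends each edge [p,q] (with p < q) to q − p.
As a 11×27 matrix over Z this has rank 9, with invariant factors (1,1,1,1,1,1,1,1,1).

The boundary map ∂_2: C_2 → C_1 sends each 2-simplex [p,q,r] to [q,r] − [p,r] + [p,q]. For instance
  ∂dhi = hi − di + dh,
  ∂abj = bj − aj + ab.
The 27×16 boundary matrix has rank 15 and Smith normal form diag(1,1,1,1,1,1,1,1,1,1,1,1,1,1,1).

From H_k ≅ ker(∂_k) / im(∂_{k+1}) we obtain:

  H_0: rank C_0 − rank ∂_1 = 11 − 9 = 2, and the invariant factors of ∂_1 are all 1, so H_0 ≅ Z^2.
  H_1: rank ker ∂_1 − rank ∂_2 = (27 − 9) − 15 = 3, and the invariant factors of ∂_2 are all 1, so H_1 ≅ Z^3.
  H_2: rank ker ∂_2 − rank ∂_3 = (16 − 15) − 0 = 1, and there is no ∂_3, so H_2 ≅ Z.

H_0 ≅ Z^2,  H_1 ≅ Z^3,  H_2 ≅ Z.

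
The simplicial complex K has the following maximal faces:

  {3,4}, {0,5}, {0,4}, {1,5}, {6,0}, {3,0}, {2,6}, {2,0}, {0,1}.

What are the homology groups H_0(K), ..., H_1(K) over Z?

We work with the vertex ordering 0 < 1 < 2 < 3 < 4 < 5 < 6. The simplices of K, each written with vertices in increasing order, are:

  0-simplices (7): [0], [1], [2], [3], [4], [5], [6]
  1-simplices (9): [0,1], [0,2], [0,3], [0,4], [0,5], [0,6], [1,5], [2,6], [3,4]

giving chain groups C_0 ≅ Z^7, C_1 ≅ Z^9.

Boundary ∂_1: C_1 → C_0 sends each edge [p,q] (with p < q) to q − p. For instance
  ∂[2,6] = [6] − [2].
As a 7×9 matrix over Z this has rank 6, with invariant factors (1,1,1,1,1,1).

Reading off H_k = ker ∂_k / im ∂_{k+1}:

  H_0: rank C_0 − rank ∂_1 = 7 − 6 = 1, and the invariant factors of ∂_1 are all 1, so H_0 ≅ Z.
  H_1: rank ker ∂_1 − rank ∂_2 = (9 − 6) − 0 = 3, and there is no ∂_2, so H_1 ≅ Z^3.

As a check, the Euler characteristic is 7 − 9 = -2, which agrees with 1 − 3 = -2.

H_0 ≅ Z,  H_1 ≅ Z^3.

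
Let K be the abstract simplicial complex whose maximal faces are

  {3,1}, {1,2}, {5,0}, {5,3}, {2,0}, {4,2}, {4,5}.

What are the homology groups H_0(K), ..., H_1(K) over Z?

Take the total order 0 < 1 < 2 < 3 < 4 < 5 on the vertex set. Then K (dimension 1) consists of the simplices:

  0-simplices (6): [0], [1], [2], [3], [4], [5]
  1-simplices (7): [0,2], [0,5], [1,2], [1,3], [2,4], [3,5], [4,5]

so the chain groups are C_0 ≅ Z^6, C_1 ≅ Z^7.

Boundary ∂_1: C_1 → C_0 sends each edge [p,q] (with p < q) to q − p. For instance
  ∂[1,3] = [3] − [1].
The resulting 6×7 matrix has rank 5, and its Smith normal form has invariant factors (1,1,1,1,1).

Reading off H_k = ker ∂_k / im ∂_{k+1}:

  H_0: rank C_0 − rank ∂_1 = 6 − 5 = 1, and the invariant factors of ∂_1 are all 1, so H_0 = Z.
  H_1: rank ker ∂_1 − rank ∂_2 = (7 − 5) − 0 = 2, and there is no ∂_2, so H_1 = Z^2.

H_0 = Z,  H_1 = Z^2.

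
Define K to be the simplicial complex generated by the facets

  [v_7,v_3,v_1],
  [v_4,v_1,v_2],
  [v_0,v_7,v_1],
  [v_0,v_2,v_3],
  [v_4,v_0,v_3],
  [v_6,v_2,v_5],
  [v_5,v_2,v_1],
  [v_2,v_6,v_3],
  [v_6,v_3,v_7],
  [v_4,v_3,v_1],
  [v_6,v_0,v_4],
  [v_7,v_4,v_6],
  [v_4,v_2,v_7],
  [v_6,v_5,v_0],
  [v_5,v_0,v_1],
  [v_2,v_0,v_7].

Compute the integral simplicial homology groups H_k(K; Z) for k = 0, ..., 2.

Order the vertices as v_0 < v_1 < v_2 < v_3 < v_4 < v_5 < v_6 < v_7. Listing each simplex with vertices in this order, K has dimension 2 with simplices:

  0-simplices (8): [v_0], [v_1], [v_2], [v_3], [v_4], [v_5], [v_6], [v_7]
  1-simplices (24): (24 of them)
  2-simplices (16): (16 of them)

Hence C_0 ≅ Z^8, C_1 ≅ Z^24, C_2 ≅ Z^16.

Boundary ∂_1: C_1 → C_0 is given by ∂[p,q] = [q] − [p].
The 8×24 boundary matrix has rank 7 and Smith normal form diag(1,1,1,1,1,1,1).

The boundary map ∂_2: C_2 → C_1 maps a triangle to the signed sum of its edges. For instance
  ∂[v_0,v_3,v_4] = [v_3,v_4] − [v_0,v_4] + [v_0,v_3],
  ∂[v_2,v_5,v_6] = [v_5,v_6] − [v_2,v_6] + [v_2,v_5].
The resulting 24×16 matrix has rank 15, and its Smith normal form has invariant factors (1,1,1,1,1,1,1,1,1,1,1,1,1,1,1).

Now H_k = ker ∂_k / im ∂_{k+1}, so:

  H_0: rank C_0 − rank ∂_1 = 8 − 7 = 1, and the invariant factors of ∂_1 are all 1, so H_0 = Z.
  H_1: rank ker ∂_1 − rank ∂_2 = (24 − 7) − 15 = 2, and the invariant factors of ∂_2 are all 1, so H_1 = Z^2.
  H_2: rank ker ∂_2 − rank ∂_3 = (16 − 15) − 0 = 1, and there is no ∂_3, so H_2 = Z.

(K is a triangulation of the torus T^2.)

H_0 ≅ Z,  H_1 ≅ Z^2,  H_2 ≅ Z.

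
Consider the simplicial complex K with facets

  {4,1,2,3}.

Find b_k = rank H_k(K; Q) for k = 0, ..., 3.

b_0 = 1, b_1 = 0, b_2 = 0, b_3 = 0.

Order the vertices as 1 < 2 < 3 < 4. Listing each simplex with vertices in this order, K has dimension 3 with simplices:

  0-simplices (4): [1], [2], [3], [4]
  1-simplices (6): [1,2], [1,3], [1,4], [2,3], [2,4], [3,4]
  2-simplices (4): [1,2,3], [1,2,4], [1,3,4], [2,3,4]
  3-simplices (1): [1,2,3,4]

Hence C_0 ≅ Z^4, C_1 ≅ Z^6, C_2 ≅ Z^4, C_3 ≅ Z^1.

Boundary ∂_1: C_1 → C_0 is given by ∂[p,q] = [q] − [p]. For instance
  ∂[2,3] = [3] − [2].
The resulting 4×6 matrix has rank 3, and its Smith normal form has invariant factors (1,1,1).

The boundary map ∂_2: C_2 → C_1 maps a triangle to the signed sum of its edges. For instance
  ∂[1,3,4] = [3,4] − [1,4] + [1,3],
  ∂[1,2,3] = [2,3] − [1,3] + [1,2].
The resulting 6×4 matrix has rank 3, and its Smith normal form has invariant factors (1,1,1).

Boundary ∂_3: C_3 → C_2 sends each 3-simplex σ to the alternating sum Σ_i (−1)^i (σ with its i-th vertex removed). For instance
  ∂[1,2,3,4] = [2,3,4] − [1,3,4] + [1,2,4] − [1,2,3].
This gives a 4×1 integer matrix of rank 1; reducing to Smith normal form yields diagonal entries (1).

Reading off H_k = ker ∂_k / im ∂_{k+1}:

  H_0: rank C_0 − rank ∂_1 = 4 − 3 = 1, and the invariant factors of ∂_1 are all 1, so H_0 = Z.
  H_1: rank ker ∂_1 − rank ∂_2 = (6 − 3) − 3 = 0, and the invariant factors of ∂_2 are all 1, so H_1 = 0.
  H_2: rank ker ∂_2 − rank ∂_3 = (4 − 3) − 1 = 0, and the invariant factors of ∂_3 are all 1, so H_2 = 0.
  H_3: rank ker ∂_3 − rank ∂_4 = (1 − 1) − 0 = 0, and there is no ∂_4, so H_3 = 0.

As a check, the Euler characteristic is 4 − 6 + 4 − 1 = 1, which agrees with 1 − 0 + 0 − 0 = 1.

Hence the Betti numbers are b_0 = 1, b_1 = 0, b_2 = 0, b_3 = 0.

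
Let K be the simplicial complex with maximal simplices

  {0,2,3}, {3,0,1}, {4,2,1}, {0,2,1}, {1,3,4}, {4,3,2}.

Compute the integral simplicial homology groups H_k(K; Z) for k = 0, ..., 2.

We work with the vertex ordering 0 < 1 < 2 < 3 < 4. The simplices of K, each written with vertices in increasing order, are:

  0-simplices (5): [0], [1], [2], [3], [4]
  1-simplices (9): [0,1], [0,2], [0,3], [1,2], [1,3], [1,4], [2,3], [2,4], [3,4]
  2-simplices (6): [0,1,2], [0,1,3], [0,2,3], [1,2,4], [1,3,4], [2,3,4]

so the chain groups are C_0 ≅ Z^5, C_1 ≅ Z^9, C_2 ≅ Z^6.

The boundary map ∂_1: C_1 → C_0 is given by ∂[p,q] = [q] − [p]. For instance
  ∂[1,4] = [4] − [1].
The 5×9 boundary matrix has rank 4 and Smith normal form diag(1,1,1,1).

∂_2: C_2 → C_1 acts by ∂[p,q,r] = [q,r] − [p,r] + [p,q]. For instance
  ∂[0,1,3] = [1,3] − [0,3] + [0,1],
  ∂[2,3,4] = [3,4] − [2,4] + [2,3].
The resulting 9×6 matrix has rank 5, and its Smith normal form has invariant factors (1,1,1,1,1).

From H_k ≅ ker(∂_k) / im(∂_{k+1}) we obtain:

  H_0: rank C_0 − rank ∂_1 = 5 − 4 = 1, and the invariant factors of ∂_1 are all 1, so H_0 ≅ Z.
  H_1: rank ker ∂_1 − rank ∂_2 = (9 − 4) − 5 = 0, and the invariant factors of ∂_2 are all 1, so H_1 ≅ 0.
  H_2: rank ker ∂_2 − rank ∂_3 = (6 − 5) − 0 = 1, and there is no ∂_3, so H_2 ≅ Z.

H_0 ≅ Z,  H_1 = 0,  H_2 ≅ Z.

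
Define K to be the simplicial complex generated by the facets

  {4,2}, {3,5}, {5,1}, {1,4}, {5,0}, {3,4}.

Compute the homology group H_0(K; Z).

H_0 ≅ Z.

We work with the vertex ordering 0 < 1 < 2 < 3 < 4 < 5. The simplices of K, each written with vertices in increasing order, are:

  0-simplices (6): [0], [1], [2], [3], [4], [5]
  1-simplices (6): [0,5], [1,4], [1,5], [2,4], [3,4], [3,5]

Hence C_0 ≅ Z^6, C_1 ≅ Z^6.

∂_1: C_1 → C_0 maps an edge to its endpoints' difference, ∂[p,q] = q − p. For instance
  ∂[3,5] = [5] − [3].
The 6×6 boundary matrix has rank 5 and Smith normal form diag(1,1,1,1,1).

Reading off H_k = ker ∂_k / im ∂_{k+1}:

  H_0: rank C_0 − rank ∂_1 = 6 − 5 = 1, and the invariant factors of ∂_1 are all 1, so H_0 ≅ Z.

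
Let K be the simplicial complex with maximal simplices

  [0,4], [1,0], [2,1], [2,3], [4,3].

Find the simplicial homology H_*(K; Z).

H_0 = Z,  H_1 = Z.

K has 5 vertices, 5 edges.
rank ∂_0 = 0, rank ∂_1 = 4 ⇒ b_0 = 5 − 0 − 4 = 1; all invariant factors of ∂_1 are 1 so no torsion. So H_0 ≅ Z.
rank ∂_1 = 4, rank ∂_2 = 0 ⇒ b_1 = 5 − 4 − 0 = 1. So H_1 ≅ Z.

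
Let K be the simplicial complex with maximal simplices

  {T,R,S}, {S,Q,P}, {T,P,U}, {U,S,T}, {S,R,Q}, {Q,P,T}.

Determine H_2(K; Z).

Order the vertices as P < Q < R < S < T < U. Listing each simplex with vertices in this order, K has dimension 2 with simplices:

  0-simplices (6): P, Q, R, S, T, U
  1-simplices (12): PQ, PS, PT, PU, QR, QS, QT, RS, RT, ST, SU, TU
  2-simplices (6): PQS, PQT, PTU, QRS, RST, STU

so the chain groups are C_0 ≅ Z^6, C_1 ≅ Z^12, C_2 ≅ Z^6.

Boundary ∂_1: C_1 → C_0 sends each edge [p,q] (with p < q) to q − p.
As a 6×12 matrix over Z this has rank 5, with invariant factors (1,1,1,1,1).

Boundary ∂_2: C_2 → C_1 sends each 2-simplex [p,q,r] to [q,r] − [p,r] + [p,q]. For instance
  ∂PQT = QT − PT + PQ,
  ∂PTU = TU − PU + PT.
This gives a 12×6 integer matrix of rank 6; reducing to Smith normal form yields diagonal entries (1,1,1,1,1,1).

Computing H_k = (kernel of ∂_k) / (image of ∂_{k+1}):

  H_2: rank ker ∂_2 − rank ∂_3 = (6 − 6) − 0 = 0, and there is no ∂_3, so H_2 ≅ 0.

H_2 = 0.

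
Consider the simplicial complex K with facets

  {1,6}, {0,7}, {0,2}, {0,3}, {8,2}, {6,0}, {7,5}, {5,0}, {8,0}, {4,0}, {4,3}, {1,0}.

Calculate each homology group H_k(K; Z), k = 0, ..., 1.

H_0 ≅ Z,  H_1 ≅ Z^4.

We work with the vertex ordering 0 < 1 < 2 < 3 < 4 < 5 < 6 < 7 < 8. The simplices of K, each written with vertices in increasing order, are:

  0-simplices (9): [0], [1], [2], [3], [4], [5], [6], [7], [8]
  1-simplices (12): [0,1], [0,2], [0,3], [0,4], [0,5], [0,6], [0,7], [0,8], [1,6], [2,8], [3,4], [5,7]

Hence C_0 ≅ Z^9, C_1 ≅ Z^12.

The boundary map ∂_1: C_1 → C_0 maps an edge to its endpoints' difference, ∂[p,q] = q − p. For instance
  ∂[0,1] = [1] − [0].
This gives a 9×12 integer matrix of rank 8; reducing to Smith normal form yields diagonal entries (1,1,1,1,1,1,1,1).

From H_k ≅ ker(∂_k) / im(∂_{k+1}) we obtain:

  H_0: rank C_0 − rank ∂_1 = 9 − 8 = 1, and the invariant factors of ∂_1 are all 1, so H_0 ≅ Z.
  H_1: rank ker ∂_1 − rank ∂_2 = (12 − 8) − 0 = 4, and there is no ∂_2, so H_1 ≅ Z^4.

As a check, the Euler characteristic is 9 − 12 = -3, which agrees with 1 − 4 = -3.
(K is a triangulation of a wedge of 4 circles.)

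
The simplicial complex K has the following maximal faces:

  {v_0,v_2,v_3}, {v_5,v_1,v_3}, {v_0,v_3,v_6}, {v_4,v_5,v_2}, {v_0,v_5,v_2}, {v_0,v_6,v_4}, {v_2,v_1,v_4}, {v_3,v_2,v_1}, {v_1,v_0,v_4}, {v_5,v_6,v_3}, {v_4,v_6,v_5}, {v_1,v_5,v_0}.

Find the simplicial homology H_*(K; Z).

H_0 = Z,  H_1 = Z/2,  H_2 = 0.

Order the vertices as v_0 < v_1 < v_2 < v_3 < v_4 < v_5 < v_6. Listing each simplex with vertices in this order, K has dimension 2 with simplices:

  0-simplices (7): [v_0], [v_1], [v_2], [v_3], [v_4], [v_5], [v_6]
  1-simplices (18): (18 of them)
  2-simplices (12): (12 of them)

Hence C_0 ≅ Z^7, C_1 ≅ Z^18, C_2 ≅ Z^12.

∂_1: C_1 → C_0 maps an edge to its endpoints' difference, ∂[p,q] = q − p.
The resulting 7×18 matrix has rank 6, and its Smith normal form has invariant factors (1,1,1,1,1,1).

Boundary ∂_2: C_2 → C_1 sends each 2-simplex [p,q,r] to [q,r] − [p,r] + [p,q]. For instance
  ∂[v_4,v_5,v_6] = [v_5,v_6] − [v_4,v_6] + [v_4,v_5],
  ∂[v_0,v_2,v_5] = [v_2,v_5] − [v_0,v_5] + [v_0,v_2].
This gives a 18×12 integer matrix of rank 12; reducing to Smith normal form yields diagonal entries (1,1,1,1,1,1,1,1,1,1,1,2).

Now H_k = ker ∂_k / im ∂_{k+1}, so:

  H_0: rank C_0 − rank ∂_1 = 7 − 6 = 1, and the invariant factors of ∂_1 are all 1, so H_0 ≅ Z.
  H_1: rank ker ∂_1 − rank ∂_2 = (18 − 6) − 12 = 0, and ∂_2 has invariant factor 2 > 1, so H_1 ≅ Z/2.
  H_2: rank ker ∂_2 − rank ∂_3 = (12 − 12) − 0 = 0, and there is no ∂_3, so H_2 ≅ 0.

As a check, the Euler characteristic is 7 − 18 + 12 = 1, which agrees with 1 − 0 + 0 = 1.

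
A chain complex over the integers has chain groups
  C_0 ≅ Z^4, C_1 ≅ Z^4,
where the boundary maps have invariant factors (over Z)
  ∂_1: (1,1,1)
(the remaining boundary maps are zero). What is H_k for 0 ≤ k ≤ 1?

H_0: b_0 = 4 − 0 − 3 = 1; torsion from ∂_1 factors > 1: none. So H_0 ≅ Z.
H_1: b_1 = 4 − 3 − 0 = 1; torsion from ∂_2 factors > 1: none. So H_1 ≅ Z.

H_0 ≅ Z,  H_1 ≅ Z.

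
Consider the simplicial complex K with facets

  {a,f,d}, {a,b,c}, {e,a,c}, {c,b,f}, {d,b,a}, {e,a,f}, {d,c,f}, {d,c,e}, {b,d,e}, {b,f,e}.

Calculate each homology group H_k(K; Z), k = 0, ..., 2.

H_0 = Z,  H_1 = Z_2,  H_2 = 0.

Order the vertices as a < b < c < d < e < f. Listing each simplex with vertices in this order, K has dimension 2 with simplices:

  0-simplices (6): a, b, c, d, e, f
  1-simplices (15): ab, ac, ad, ae, af, bc, bd, be, bf, cd, ce, cf, de, df, ef
  2-simplices (10): abc, abd, ace, adf, aef, bcf, bde, bef, cde, cdf

Hence C_0 ≅ Z^6, C_1 ≅ Z^15, C_2 ≅ Z^10.

The boundary map ∂_1: C_1 → C_0 sends each edge [p,q] (with p < q) to q − p. For instance
  ∂ef = f − e.
The 6×15 boundary matrix has rank 5 and Smith normal form diag(1,1,1,1,1).

Boundary ∂_2: C_2 → C_1 acts by ∂[p,q,r] = [q,r] − [p,r] + [p,q]. For instance
  ∂bcf = cf − bf + bc,
  ∂adf = df − af + ad.
This gives a 15×10 integer matrix of rank 10; reducing to Smith normal form yields diagonal entries (1,1,1,1,1,1,1,1,1,2).

Computing H_k = (kernel of ∂_k) / (image of ∂_{k+1}):

  H_0: rank C_0 − rank ∂_1 = 6 − 5 = 1, and the invariant factors of ∂_1 are all 1, so H_0 = Z.
  H_1: rank ker ∂_1 − rank ∂_2 = (15 − 5) − 10 = 0, and ∂_2 has invariant factor 2 > 1, so H_1 = Z_2.
  H_2: rank ker ∂_2 − rank ∂_3 = (10 − 10) − 0 = 0, and there is no ∂_3, so H_2 = 0.

(K is a triangulation of the real projective plane RP^2.)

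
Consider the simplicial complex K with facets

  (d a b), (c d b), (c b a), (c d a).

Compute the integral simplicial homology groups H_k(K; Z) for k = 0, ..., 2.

We work with the vertex ordering a < b < c < d. The simplices of K, each written with vertices in increasing order, are:

  0-simplices (4): a, b, c, d
  1-simplices (6): ab, ac, ad, bc, bd, cd
  2-simplices (4): abc, abd, acd, bcd

so the chain groups are C_0 ≅ Z^4, C_1 ≅ Z^6, C_2 ≅ Z^4.

Boundary ∂_1: C_1 → C_0 sends each edge [p,q] (with p < q) to q − p. For instance
  ∂bd = d − b.
The resulting 4×6 matrix has rank 3, and its Smith normal form has invariant factors (1,1,1).

The boundary map ∂_2: C_2 → C_1 maps a triangle to the signed sum of its edges. For instance
  ∂bcd = cd − bd + bc,
  ∂abc = bc − ac + ab.
The 6×4 boundary matrix has rank 3 and Smith normal form diag(1,1,1).

Now H_k = ker ∂_k / im ∂_{k+1}, so:

  H_0: rank C_0 − rank ∂_1 = 4 − 3 = 1, and the invariant factors of ∂_1 are all 1, so H_0 ≅ Z.
  H_1: rank ker ∂_1 − rank ∂_2 = (6 − 3) − 3 = 0, and the invariant factors of ∂_2 are all 1, so H_1 ≅ 0.
  H_2: rank ker ∂_2 − rank ∂_3 = (4 − 3) − 0 = 1, and there is no ∂_3, so H_2 ≅ Z.

(K is a triangulation of the 2-sphere S^2.)

H_0 = Z,  H_1 = 0,  H_2 = Z.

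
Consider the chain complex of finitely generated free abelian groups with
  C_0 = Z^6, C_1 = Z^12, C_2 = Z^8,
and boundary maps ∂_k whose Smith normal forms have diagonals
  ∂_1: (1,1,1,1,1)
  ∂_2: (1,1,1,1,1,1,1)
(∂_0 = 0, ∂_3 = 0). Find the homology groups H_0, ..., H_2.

H_0 ≅ Z,  H_1 = 0,  H_2 ≅ Z.

H_0: b_0 = 6 − 0 − 5 = 1; torsion from ∂_1 factors > 1: none. So H_0 ≅ Z.
H_1: b_1 = 12 − 5 − 7 = 0; torsion from ∂_2 factors > 1: none. So H_1 ≅ 0.
H_2: b_2 = 8 − 7 − 0 = 1; torsion from ∂_3 factors > 1: none. So H_2 ≅ Z.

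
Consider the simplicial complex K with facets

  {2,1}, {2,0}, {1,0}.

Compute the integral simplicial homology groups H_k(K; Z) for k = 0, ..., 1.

Order the vertices as 0 < 1 < 2. Listing each simplex with vertices in this order, K has dimension 1 with simplices:

  0-simplices (3): [0], [1], [2]
  1-simplices (3): [0,1], [0,2], [1,2]

so the chain groups are C_0 ≅ Z^3, C_1 ≅ Z^3.

Boundary ∂_1: C_1 → C_0 is given by ∂[p,q] = [q] − [p].
The 3×3 boundary matrix has rank 2 and Smith normal form diag(1,1).

Now H_k = ker ∂_k / im ∂_{k+1}, so:

  H_0: rank C_0 − rank ∂_1 = 3 − 2 = 1, and the invariant factors of ∂_1 are all 1, so H_0 ≅ Z.
  H_1: rank ker ∂_1 − rank ∂_2 = (3 − 2) − 0 = 1, and there is no ∂_2, so H_1 ≅ Z.

(K is a triangulation of the circle S^1.)

H_0 = Z,  H_1 = Z.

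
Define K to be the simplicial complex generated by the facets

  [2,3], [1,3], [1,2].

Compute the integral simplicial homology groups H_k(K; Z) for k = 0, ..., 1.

Order the vertices as 1 < 2 < 3. Listing each simplex with vertices in this order, K has dimension 1 with simplices:

  0-simplices (3): [1], [2], [3]
  1-simplices (3): [1,2], [1,3], [2,3]

so the chain groups are C_0 ≅ Z^3, C_1 ≅ Z^3.

The boundary map ∂_1: C_1 → C_0 sends each edge [p,q] (with p < q) to q − p.
The resulting 3×3 matrix has rank 2, and its Smith normal form has invariant factors (1,1).

Reading off H_k = ker ∂_k / im ∂_{k+1}:

  H_0: rank C_0 − rank ∂_1 = 3 − 2 = 1, and the invariant factors of ∂_1 are all 1, so H_0 ≅ Z.
  H_1: rank ker ∂_1 − rank ∂_2 = (3 − 2) − 0 = 1, and there is no ∂_2, so H_1 ≅ Z.

As a check, the Euler characteristic is 3 − 3 = 0, which agrees with 1 − 1 = 0.

H_0 = Z,  H_1 = Z.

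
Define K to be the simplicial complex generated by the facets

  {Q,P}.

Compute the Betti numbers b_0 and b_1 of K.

Take the total order P < Q on the vertex set. Then K (dimension 1) consists of the simplices:

  0-simplices (2): P, Q
  1-simplices (1): PQ

Hence C_0 ≅ Z^2, C_1 ≅ Z^1.

Boundary ∂_1: C_1 → C_0 sends each edge [p,q] (with p < q) to q − p.
The 2×1 boundary matrix has rank 1 and Smith normal form diag(1).

From H_k ≅ ker(∂_k) / im(∂_{k+1}) we obtain:

  H_0: rank C_0 − rank ∂_1 = 2 − 1 = 1, and the invariant factors of ∂_1 are all 1, so H_0 ≅ Z.
  H_1: rank ker ∂_1 − rank ∂_2 = (1 − 1) − 0 = 0, and there is no ∂_2, so H_1 ≅ 0.

As a check, the Euler characteristic is 2 − 1 = 1, which agrees with 1 − 0 = 1.

Hence the Betti numbers are b_0 = 1, b_1 = 0.

b_0 = 1, b_1 = 0.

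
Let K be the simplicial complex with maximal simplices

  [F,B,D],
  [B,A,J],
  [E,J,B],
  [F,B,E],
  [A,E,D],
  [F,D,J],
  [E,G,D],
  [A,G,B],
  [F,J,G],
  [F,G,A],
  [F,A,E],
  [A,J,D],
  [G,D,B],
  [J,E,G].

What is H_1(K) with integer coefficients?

Order the vertices as A < B < D < E < F < G < J. Listing each simplex with vertices in this order, K has dimension 2 with simplices:

  0-simplices (7): A, B, D, E, F, G, J
  1-simplices (21): AB, AD, AE, AF, AG, AJ, BD, BE, BF, BG, BJ, DE, DF, DG, DJ, EF, EG, EJ, FG, FJ, GJ
  2-simplices (14): ABG, ABJ, ADE, ADJ, AEF, AFG, BDF, BDG, BEF, BEJ, DEG, DFJ, EGJ, FGJ

giving chain groups C_0 ≅ Z^7, C_1 ≅ Z^21, C_2 ≅ Z^14.

∂_1: C_1 → C_0 maps an edge to its endpoints' difference, ∂[p,q] = q − p.
The 7×21 boundary matrix has rank 6 and Smith normal form diag(1,1,1,1,1,1).

The boundary map ∂_2: C_2 → C_1 maps a triangle to the signed sum of its edges. For instance
  ∂ADE = DE − AE + AD,
  ∂EGJ = GJ − EJ + EG.
This gives a 21×14 integer matrix of rank 13; reducing to Smith normal form yields diagonal entries (1,1,1,1,1,1,1,1,1,1,1,1,1).

From H_k ≅ ker(∂_k) / im(∂_{k+1}) we obtain:

  H_1: rank ker ∂_1 − rank ∂_2 = (21 − 6) − 13 = 2, and the invariant factors of ∂_2 are all 1, so H_1 ≅ Z^2.

H_1 ≅ Z^2.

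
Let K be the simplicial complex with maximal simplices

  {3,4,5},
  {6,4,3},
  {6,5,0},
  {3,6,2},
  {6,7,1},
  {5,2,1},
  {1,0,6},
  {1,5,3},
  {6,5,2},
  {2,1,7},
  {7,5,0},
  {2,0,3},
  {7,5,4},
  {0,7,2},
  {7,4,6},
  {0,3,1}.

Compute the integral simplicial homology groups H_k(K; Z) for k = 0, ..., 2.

Order the vertices as 0 < 1 < 2 < 3 < 4 < 5 < 6 < 7. Listing each simplex with vertices in this order, K has dimension 2 with simplices:

  0-simplices (8): [0], [1], [2], [3], [4], [5], [6], [7]
  1-simplices (24): (24 of them)
  2-simplices (16): [0,1,3], [0,1,6], [0,2,3], [0,2,7], [0,5,6], [0,5,7], [1,2,5], [1,2,7], [1,3,5], [1,6,7], [2,3,6], [2,5,6], [3,4,5], [3,4,6], [4,5,7], [4,6,7]

so the chain groups are C_0 ≅ Z^8, C_1 ≅ Z^24, C_2 ≅ Z^16.

The boundary map ∂_1: C_1 → C_0 sends each edge [p,q] (with p < q) to q − p.
The 8×24 boundary matrix has rank 7 and Smith normal form diag(1,1,1,1,1,1,1).

∂_2: C_2 → C_1 sends each 2-simplex [p,q,r] to [q,r] − [p,r] + [p,q]. For instance
  ∂[2,5,6] = [5,6] − [2,6] + [2,5],
  ∂[1,6,7] = [6,7] − [1,7] + [1,6].
The resulting 24×16 matrix has rank 15, and its Smith normal form has invariant factors (1,1,1,1,1,1,1,1,1,1,1,1,1,1,1).

Computing H_k = (kernel of ∂_k) / (image of ∂_{k+1}):

  H_0: rank C_0 − rank ∂_1 = 8 − 7 = 1, and the invariant factors of ∂_1 are all 1, so H_0 ≅ Z.
  H_1: rank ker ∂_1 − rank ∂_2 = (24 − 7) − 15 = 2, and the invariant factors of ∂_2 are all 1, so H_1 ≅ Z^2.
  H_2: rank ker ∂_2 − rank ∂_3 = (16 − 15) − 0 = 1, and there is no ∂_3, so H_2 ≅ Z.

H_0 = Z,  H_1 = Z^2,  H_2 = Z.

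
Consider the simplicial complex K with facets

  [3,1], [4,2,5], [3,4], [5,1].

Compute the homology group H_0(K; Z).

H_0 ≅ Z.

K has 5 vertices, 6 edges, 1 triangle.
rank ∂_0 = 0, rank ∂_1 = 4 ⇒ b_0 = 5 − 0 − 4 = 1; all invariant factors of ∂_1 are 1 so no torsion. So H_0 ≅ Z.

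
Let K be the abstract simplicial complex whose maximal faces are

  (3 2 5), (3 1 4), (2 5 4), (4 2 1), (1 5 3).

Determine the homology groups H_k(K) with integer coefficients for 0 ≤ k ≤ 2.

H_0 ≅ Z,  H_1 ≅ Z,  H_2 = 0.

We work with the vertex ordering 1 < 2 < 3 < 4 < 5. The simplices of K, each written with vertices in increasing order, are:

  0-simplices (5): [1], [2], [3], [4], [5]
  1-simplices (10): [1,2], [1,3], [1,4], [1,5], [2,3], [2,4], [2,5], [3,4], [3,5], [4,5]
  2-simplices (5): [1,2,4], [1,3,4], [1,3,5], [2,3,5], [2,4,5]

so the chain groups are C_0 ≅ Z^5, C_1 ≅ Z^10, C_2 ≅ Z^5.

∂_1: C_1 → C_0 is given by ∂[p,q] = [q] − [p]. For instance
  ∂[3,5] = [5] − [3].
As a 5×10 matrix over Z this has rank 4, with invariant factors (1,1,1,1).

The boundary map ∂_2: C_2 → C_1 sends each 2-simplex [p,q,r] to [q,r] − [p,r] + [p,q]. For instance
  ∂[2,4,5] = [4,5] − [2,5] + [2,4],
  ∂[1,2,4] = [2,4] − [1,4] + [1,2].
As a 10×5 matrix over Z this has rank 5, with invariant factors (1,1,1,1,1).

From H_k ≅ ker(∂_k) / im(∂_{k+1}) we obtain:

  H_0: rank C_0 − rank ∂_1 = 5 − 4 = 1, and the invariant factors of ∂_1 are all 1, so H_0 ≅ Z.
  H_1: rank ker ∂_1 − rank ∂_2 = (10 − 4) − 5 = 1, and the invariant factors of ∂_2 are all 1, so H_1 ≅ Z.
  H_2: rank ker ∂_2 − rank ∂_3 = (5 − 5) − 0 = 0, and there is no ∂_3, so H_2 ≅ 0.

(K is a triangulation of the Möbius band.)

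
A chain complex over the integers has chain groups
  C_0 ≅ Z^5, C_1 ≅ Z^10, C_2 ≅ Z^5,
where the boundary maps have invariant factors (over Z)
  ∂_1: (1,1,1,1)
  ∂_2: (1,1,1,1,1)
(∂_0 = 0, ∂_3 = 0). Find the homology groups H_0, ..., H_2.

H_0: b_0 = 5 − 0 − 4 = 1; torsion from ∂_1 factors > 1: none. So H_0 = Z.
H_1: b_1 = 10 − 4 − 5 = 1; torsion from ∂_2 factors > 1: none. So H_1 = Z.
H_2: b_2 = 5 − 5 − 0 = 0; torsion from ∂_3 factors > 1: none. So H_2 = 0.

H_0 = Z,  H_1 = Z,  H_2 = 0.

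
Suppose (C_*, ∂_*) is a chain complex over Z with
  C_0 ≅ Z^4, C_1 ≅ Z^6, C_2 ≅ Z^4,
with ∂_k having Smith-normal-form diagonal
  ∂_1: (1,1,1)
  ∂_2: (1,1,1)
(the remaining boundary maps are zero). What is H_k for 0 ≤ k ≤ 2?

H_0: b_0 = 4 − 0 − 3 = 1; torsion from ∂_1 factors > 1: none. So H_0 = Z.
H_1: b_1 = 6 − 3 − 3 = 0; torsion from ∂_2 factors > 1: none. So H_1 = 0.
H_2: b_2 = 4 − 3 − 0 = 1; torsion from ∂_3 factors > 1: none. So H_2 = Z.

H_0 = Z,  H_1 = 0,  H_2 = Z.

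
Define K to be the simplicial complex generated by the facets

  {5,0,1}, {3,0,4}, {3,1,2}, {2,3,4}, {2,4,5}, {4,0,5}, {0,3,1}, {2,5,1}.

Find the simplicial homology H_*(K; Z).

We work with the vertex ordering 0 < 1 < 2 < 3 < 4 < 5. The simplices of K, each written with vertices in increasing order, are:

  0-simplices (6): [0], [1], [2], [3], [4], [5]
  1-simplices (12): [0,1], [0,3], [0,4], [0,5], [1,2], [1,3], [1,5], [2,3], [2,4], [2,5], [3,4], [4,5]
  2-simplices (8): [0,1,3], [0,1,5], [0,3,4], [0,4,5], [1,2,3], [1,2,5], [2,3,4], [2,4,5]

Hence C_0 ≅ Z^6, C_1 ≅ Z^12, C_2 ≅ Z^8.

Boundary ∂_1: C_1 → C_0 maps an edge to its endpoints' difference, ∂[p,q] = q − p. For instance
  ∂[1,3] = [3] − [1].
As a 6×12 matrix over Z this has rank 5, with invariant factors (1,1,1,1,1).

Boundary ∂_2: C_2 → C_1 maps a triangle to the signed sum of its edges. For instance
  ∂[0,3,4] = [3,4] − [0,4] + [0,3],
  ∂[0,1,5] = [1,5] − [0,5] + [0,1].
This gives a 12×8 integer matrix of rank 7; reducing to Smith normal form yields diagonal entries (1,1,1,1,1,1,1).

Reading off H_k = ker ∂_k / im ∂_{k+1}:

  H_0: rank C_0 − rank ∂_1 = 6 − 5 = 1, and the invariant factors of ∂_1 are all 1, so H_0 ≅ Z.
  H_1: rank ker ∂_1 − rank ∂_2 = (12 − 5) − 7 = 0, and the invariant factors of ∂_2 are all 1, so H_1 ≅ 0.
  H_2: rank ker ∂_2 − rank ∂_3 = (8 − 7) − 0 = 1, and there is no ∂_3, so H_2 ≅ Z.

H_0 ≅ Z,  H_1 = 0,  H_2 ≅ Z.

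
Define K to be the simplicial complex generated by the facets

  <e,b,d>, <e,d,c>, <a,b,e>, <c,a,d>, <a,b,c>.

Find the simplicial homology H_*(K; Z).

H_0 = Z,  H_1 = Z,  H_2 = 0.

Order the vertices as a < b < c < d < e. Listing each simplex with vertices in this order, K has dimension 2 with simplices:

  0-simplices (5): a, b, c, d, e
  1-simplices (10): ab, ac, ad, ae, bc, bd, be, cd, ce, de
  2-simplices (5): abc, abe, acd, bde, cde

giving chain groups C_0 ≅ Z^5, C_1 ≅ Z^10, C_2 ≅ Z^5.

The boundary map ∂_1: C_1 → C_0 is given by ∂[p,q] = [q] − [p]. For instance
  ∂de = e − d.
The resulting 5×10 matrix has rank 4, and its Smith normal form has invariant factors (1,1,1,1).

Boundary ∂_2: C_2 → C_1 acts by ∂[p,q,r] = [q,r] − [p,r] + [p,q]. For instance
  ∂cde = de − ce + cd,
  ∂abc = bc − ac + ab.
This gives a 10×5 integer matrix of rank 5; reducing to Smith normal form yields diagonal entries (1,1,1,1,1).

Reading off H_k = ker ∂_k / im ∂_{k+1}:

  H_0: rank C_0 − rank ∂_1 = 5 − 4 = 1, and the invariant factors of ∂_1 are all 1, so H_0 = Z.
  H_1: rank ker ∂_1 − rank ∂_2 = (10 − 4) − 5 = 1, and the invariant factors of ∂_2 are all 1, so H_1 = Z.
  H_2: rank ker ∂_2 − rank ∂_3 = (5 − 5) − 0 = 0, and there is no ∂_3, so H_2 = 0.

As a check, the Euler characteristic is 5 − 10 + 5 = 0, which agrees with 1 − 1 + 0 = 0.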